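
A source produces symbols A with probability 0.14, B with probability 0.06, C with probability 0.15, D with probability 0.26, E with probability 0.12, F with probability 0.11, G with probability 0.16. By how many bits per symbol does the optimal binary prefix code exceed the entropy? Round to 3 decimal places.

0.043 bits

Entropy H = −Σ p log₂ p ≈ 2.6968 bits.
Huffman merges: 3/50+11/100→17/100; 3/25+7/50→13/50; 3/20+4/25→31/100; 17/100+13/50→43/100; 13/50+31/100→57/100; 43/100+57/100→1. L = 137/50 ≈ 2.7400.
L − H = 2.7400 − 2.6968 = 0.043 bits.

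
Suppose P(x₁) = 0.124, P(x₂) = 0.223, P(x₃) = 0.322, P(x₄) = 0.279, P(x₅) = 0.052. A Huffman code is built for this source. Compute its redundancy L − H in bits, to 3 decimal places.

Entropy H = −Σ p log₂ p ≈ 2.1183 bits.
Huffman merges: 13/250+31/250→22/125; 22/125+223/1000→399/1000; 279/1000+161/500→601/1000; 399/1000+601/1000→1. L = 272/125 ≈ 2.1760.
L − H = 2.1760 − 2.1183 = 0.058 bits.

0.058 bits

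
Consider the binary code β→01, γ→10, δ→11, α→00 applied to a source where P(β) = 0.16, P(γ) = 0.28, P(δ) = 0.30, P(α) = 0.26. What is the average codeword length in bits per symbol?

L̄ = Σ pᵢ·ℓᵢ = 0.16·2 + 0.28·2 + 0.30·2 + 0.26·2 = 2 bits/symbol.

2 bits/symbol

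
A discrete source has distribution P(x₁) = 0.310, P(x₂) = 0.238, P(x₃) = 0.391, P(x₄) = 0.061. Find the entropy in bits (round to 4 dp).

H = −Σ pᵢ log₂ pᵢ.
−0.310·log₂(0.310) = 0.5238
−0.238·log₂(0.238) = 0.4929
−0.391·log₂(0.391) = 0.5297
−0.061·log₂(0.061) = 0.2461
Sum ≈ 1.7925 → 1.7925 bits.

1.7925 bits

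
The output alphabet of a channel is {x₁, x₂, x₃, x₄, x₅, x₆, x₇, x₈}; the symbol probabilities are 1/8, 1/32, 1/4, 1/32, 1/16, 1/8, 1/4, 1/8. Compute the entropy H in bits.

Each probability is a power of 1/2, so log₂(1/p) is an integer.
H = Σ p·log₂(1/p) = 1/8·3 + 1/32·5 + 1/4·2 + 1/32·5 + 1/16·4 + 1/8·3 + 1/4·2 + 1/8·3 = 2.6875 bits.

2.6875 bits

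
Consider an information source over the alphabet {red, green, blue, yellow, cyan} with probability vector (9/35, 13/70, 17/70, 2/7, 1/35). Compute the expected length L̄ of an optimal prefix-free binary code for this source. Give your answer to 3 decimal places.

Repeatedly combine the two least-probable nodes; the expected code length is the sum of the merged weights.
merge 1/35 + 13/70 → 3/14
merge 3/14 + 17/70 → 16/35
merge 9/35 + 2/7 → 19/35
merge 16/35 + 19/35 → 1
L = 3/14 + 16/35 + 19/35 + 1 = 31/14 ≈ 2.214 bits/symbol.

2.214 bits/symbol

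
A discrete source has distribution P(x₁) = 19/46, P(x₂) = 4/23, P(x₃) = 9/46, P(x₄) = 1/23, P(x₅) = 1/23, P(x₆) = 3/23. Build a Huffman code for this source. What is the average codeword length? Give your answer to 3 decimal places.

Repeatedly combine the two least-probable nodes; the expected code length is the sum of the merged weights.
merge 1/23 + 1/23 → 2/23
merge 2/23 + 3/23 → 5/23
merge 4/23 + 9/46 → 17/46
merge 5/23 + 17/46 → 27/46
merge 19/46 + 27/46 → 1
L = 2/23 + 5/23 + 17/46 + 27/46 + 1 = 52/23 ≈ 2.261 bits/symbol.

2.261 bits/symbol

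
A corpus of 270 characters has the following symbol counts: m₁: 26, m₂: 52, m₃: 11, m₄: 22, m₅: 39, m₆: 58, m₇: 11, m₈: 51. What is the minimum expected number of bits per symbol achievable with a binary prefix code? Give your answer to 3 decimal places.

Probabilities are the counts divided by 270.
Repeatedly combine the two least-probable nodes; the expected code length is the sum of the merged weights.
merge 11/270 + 11/270 → 11/135
merge 11/135 + 11/135 → 22/135
merge 13/135 + 13/90 → 13/54
merge 22/135 + 17/90 → 19/54
merge 26/135 + 29/135 → 11/27
merge 13/54 + 19/54 → 16/27
merge 11/27 + 16/27 → 1
L = 11/135 + 22/135 + 13/54 + 19/54 + 11/27 + 16/27 + 1 = 383/135 ≈ 2.837 bits/symbol.

2.837 bits/symbol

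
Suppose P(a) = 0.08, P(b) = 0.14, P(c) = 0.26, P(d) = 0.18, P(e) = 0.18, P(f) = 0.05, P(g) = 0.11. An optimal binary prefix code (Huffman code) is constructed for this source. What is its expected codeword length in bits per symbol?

2.69 bits/symbol

Repeatedly combine the two least-probable nodes; the expected code length is the sum of the merged weights.
merge 1/20 + 2/25 → 13/100
merge 11/100 + 13/100 → 6/25
merge 7/50 + 9/50 → 8/25
merge 9/50 + 6/25 → 21/50
merge 13/50 + 8/25 → 29/50
merge 21/50 + 29/50 → 1
L = 13/100 + 6/25 + 8/25 + 21/50 + 29/50 + 1 = 269/100 = 2.69 bits/symbol.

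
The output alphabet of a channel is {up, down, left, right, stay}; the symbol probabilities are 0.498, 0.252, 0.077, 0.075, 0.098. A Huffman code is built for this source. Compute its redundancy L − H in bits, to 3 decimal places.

Entropy H = −Σ p log₂ p ≈ 1.8955 bits.
Huffman merges: 3/40+77/1000→19/125; 49/500+19/125→1/4; 1/4+63/250→251/500; 249/500+251/500→1. L = 238/125 ≈ 1.9040.
L − H = 1.9040 − 1.8955 = 0.009 bits.

0.009 bits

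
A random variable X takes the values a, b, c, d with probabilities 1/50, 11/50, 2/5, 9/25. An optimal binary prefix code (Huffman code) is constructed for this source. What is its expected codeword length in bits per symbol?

Repeatedly combine the two least-probable nodes; the expected code length is the sum of the merged weights.
merge 1/50 + 11/50 → 6/25
merge 6/25 + 9/25 → 3/5
merge 2/5 + 3/5 → 1
L = 6/25 + 3/5 + 1 = 46/25 = 1.84 bits/symbol.

1.84 bits/symbol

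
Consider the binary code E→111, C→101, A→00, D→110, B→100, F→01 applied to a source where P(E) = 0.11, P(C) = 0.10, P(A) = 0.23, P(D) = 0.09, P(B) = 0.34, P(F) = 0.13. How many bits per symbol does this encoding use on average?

2.64 bits/symbol

L̄ = Σ pᵢ·ℓᵢ = 0.11·3 + 0.10·3 + 0.23·2 + 0.09·3 + 0.34·3 + 0.13·2 = 2.64 bits/symbol.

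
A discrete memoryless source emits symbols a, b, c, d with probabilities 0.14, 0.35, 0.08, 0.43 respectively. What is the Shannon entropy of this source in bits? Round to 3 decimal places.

1.742 bits

H = −Σ pᵢ log₂ pᵢ.
−0.14·log₂(0.14) = 0.3971
−0.35·log₂(0.35) = 0.5301
−0.08·log₂(0.08) = 0.2915
−0.43·log₂(0.43) = 0.5236
Sum ≈ 1.7423 → 1.742 bits.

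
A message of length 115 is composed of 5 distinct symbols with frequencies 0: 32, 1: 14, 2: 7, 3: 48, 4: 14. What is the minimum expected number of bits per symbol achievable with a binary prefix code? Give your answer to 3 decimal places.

Probabilities are the counts divided by 115.
Repeatedly combine the two least-probable nodes; the expected code length is the sum of the merged weights.
merge 7/115 + 14/115 → 21/115
merge 14/115 + 21/115 → 7/23
merge 32/115 + 7/23 → 67/115
merge 48/115 + 67/115 → 1
L = 21/115 + 7/23 + 67/115 + 1 = 238/115 ≈ 2.070 bits/symbol.

2.070 bits/symbol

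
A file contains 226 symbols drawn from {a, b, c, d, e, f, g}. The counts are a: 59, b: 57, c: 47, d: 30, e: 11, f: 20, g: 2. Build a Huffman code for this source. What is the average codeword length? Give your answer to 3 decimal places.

2.482 bits/symbol

Probabilities are the counts divided by 226.
Repeatedly combine the two least-probable nodes; the expected code length is the sum of the merged weights.
merge 1/113 + 11/226 → 13/226
merge 13/226 + 10/113 → 33/226
merge 15/113 + 33/226 → 63/226
merge 47/226 + 57/226 → 52/113
merge 59/226 + 63/226 → 61/113
merge 52/113 + 61/113 → 1
L = 13/226 + 33/226 + 63/226 + 52/113 + 61/113 + 1 = 561/226 ≈ 2.482 bits/symbol.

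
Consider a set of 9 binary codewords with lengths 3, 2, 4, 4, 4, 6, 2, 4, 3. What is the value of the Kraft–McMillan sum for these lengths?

1.015625

With common denominator 2^6 = 64: Σ 2^(−ℓᵢ) = 8/64 + 16/64 + 4/64 + 4/64 + 4/64 + 1/64 + 16/64 + 4/64 + 8/64 = 65/64 = 1.015625.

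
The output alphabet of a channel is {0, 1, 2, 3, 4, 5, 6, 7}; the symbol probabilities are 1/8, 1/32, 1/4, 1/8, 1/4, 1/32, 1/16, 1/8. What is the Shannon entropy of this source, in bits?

2.6875 bits

Each probability is a power of 1/2, so log₂(1/p) is an integer.
H = Σ p·log₂(1/p) = 1/8·3 + 1/32·5 + 1/4·2 + 1/8·3 + 1/4·2 + 1/32·5 + 1/16·4 + 1/8·3 = 2.6875 bits.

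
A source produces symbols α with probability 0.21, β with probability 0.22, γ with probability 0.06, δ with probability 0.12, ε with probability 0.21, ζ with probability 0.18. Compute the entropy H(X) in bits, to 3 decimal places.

H = −Σ pᵢ log₂ pᵢ.
−0.21·log₂(0.21) = 0.4728
−0.22·log₂(0.22) = 0.4806
−0.06·log₂(0.06) = 0.2435
−0.12·log₂(0.12) = 0.3671
−0.21·log₂(0.21) = 0.4728
−0.18·log₂(0.18) = 0.4453
Sum ≈ 2.4821 → 2.482 bits.

2.482 bits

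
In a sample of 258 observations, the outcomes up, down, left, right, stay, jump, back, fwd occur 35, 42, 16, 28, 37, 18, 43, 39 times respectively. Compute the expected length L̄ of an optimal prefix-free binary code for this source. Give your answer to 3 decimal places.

Probabilities are the counts divided by 258.
Repeatedly combine the two least-probable nodes; the expected code length is the sum of the merged weights.
merge 8/129 + 3/43 → 17/129
merge 14/129 + 17/129 → 31/129
merge 35/258 + 37/258 → 12/43
merge 13/86 + 7/43 → 27/86
merge 1/6 + 31/129 → 35/86
merge 12/43 + 27/86 → 51/86
merge 35/86 + 51/86 → 1
L = 17/129 + 31/129 + 12/43 + 27/86 + 35/86 + 51/86 + 1 = 255/86 ≈ 2.965 bits/symbol.

2.965 bits/symbol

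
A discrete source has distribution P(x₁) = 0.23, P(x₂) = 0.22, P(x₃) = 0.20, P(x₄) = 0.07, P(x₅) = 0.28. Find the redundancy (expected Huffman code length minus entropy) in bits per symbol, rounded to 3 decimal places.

Entropy H = −Σ p log₂ p ≈ 2.2154 bits.
Huffman merges: 7/100+1/5→27/100; 11/50+23/100→9/20; 27/100+7/25→11/20; 9/20+11/20→1. L = 227/100 ≈ 2.2700.
L − H = 2.2700 − 2.2154 = 0.055 bits.

0.055 bits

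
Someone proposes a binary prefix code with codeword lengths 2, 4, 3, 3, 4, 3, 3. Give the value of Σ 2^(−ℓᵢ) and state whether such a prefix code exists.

0.875; yes

With common denominator 2^4 = 16: Σ 2^(−ℓᵢ) = 4/16 + 1/16 + 2/16 + 2/16 + 1/16 + 2/16 + 2/16 = 14/16 = 0.875.
Kraft's inequality requires Σ ≤ 1; here Σ = 0.875 ≤ 1, so such a prefix code exists.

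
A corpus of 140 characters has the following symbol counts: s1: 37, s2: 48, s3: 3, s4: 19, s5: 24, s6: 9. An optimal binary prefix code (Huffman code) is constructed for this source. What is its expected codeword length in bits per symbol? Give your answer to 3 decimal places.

2.307 bits/symbol

Probabilities are the counts divided by 140.
Repeatedly combine the two least-probable nodes; the expected code length is the sum of the merged weights.
merge 3/140 + 9/140 → 3/35
merge 3/35 + 19/140 → 31/140
merge 6/35 + 31/140 → 11/28
merge 37/140 + 12/35 → 17/28
merge 11/28 + 17/28 → 1
L = 3/35 + 31/140 + 11/28 + 17/28 + 1 = 323/140 ≈ 2.307 bits/symbol.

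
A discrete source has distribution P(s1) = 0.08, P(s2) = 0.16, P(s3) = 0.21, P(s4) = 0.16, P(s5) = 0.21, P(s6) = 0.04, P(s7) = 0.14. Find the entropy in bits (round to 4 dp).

H = −Σ pᵢ log₂ pᵢ.
−0.08·log₂(0.08) = 0.2915
−0.16·log₂(0.16) = 0.4230
−0.21·log₂(0.21) = 0.4728
−0.16·log₂(0.16) = 0.4230
−0.21·log₂(0.21) = 0.4728
−0.04·log₂(0.04) = 0.1858
−0.14·log₂(0.14) = 0.3971
Sum ≈ 2.6661 → 2.6661 bits.

2.6661 bits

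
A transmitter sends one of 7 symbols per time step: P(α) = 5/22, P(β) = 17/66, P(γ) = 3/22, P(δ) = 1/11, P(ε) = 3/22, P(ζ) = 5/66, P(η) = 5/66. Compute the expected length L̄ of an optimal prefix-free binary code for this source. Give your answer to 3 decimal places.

Repeatedly combine the two least-probable nodes; the expected code length is the sum of the merged weights.
merge 5/66 + 5/66 → 5/33
merge 1/11 + 3/22 → 5/22
merge 3/22 + 5/33 → 19/66
merge 5/22 + 5/22 → 5/11
merge 17/66 + 19/66 → 6/11
merge 5/11 + 6/11 → 1
L = 5/33 + 5/22 + 19/66 + 5/11 + 6/11 + 1 = 8/3 ≈ 2.667 bits/symbol.

2.667 bits/symbol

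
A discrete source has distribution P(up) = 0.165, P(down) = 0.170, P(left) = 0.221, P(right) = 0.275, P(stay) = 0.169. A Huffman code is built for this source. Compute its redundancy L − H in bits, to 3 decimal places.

Entropy H = −Σ p log₂ p ≈ 2.2905 bits.
Huffman merges: 33/200+169/1000→167/500; 17/100+221/1000→391/1000; 11/40+167/500→609/1000; 391/1000+609/1000→1. L = 1167/500 ≈ 2.3340.
L − H = 2.3340 − 2.2905 = 0.044 bits.

0.044 bits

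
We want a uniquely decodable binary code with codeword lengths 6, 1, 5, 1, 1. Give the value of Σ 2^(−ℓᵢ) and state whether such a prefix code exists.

1.546875; no

With common denominator 2^6 = 64: Σ 2^(−ℓᵢ) = 1/64 + 32/64 + 2/64 + 32/64 + 32/64 = 99/64 = 1.546875.
Kraft's inequality requires Σ ≤ 1; here Σ = 1.546875 > 1, so no such prefix code exists.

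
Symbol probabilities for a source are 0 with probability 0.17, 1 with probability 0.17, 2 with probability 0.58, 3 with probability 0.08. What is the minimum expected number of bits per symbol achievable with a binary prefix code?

1.67 bits/symbol

Repeatedly combine the two least-probable nodes; the expected code length is the sum of the merged weights.
merge 2/25 + 17/100 → 1/4
merge 17/100 + 1/4 → 21/50
merge 21/50 + 29/50 → 1
L = 1/4 + 21/50 + 1 = 167/100 = 1.67 bits/symbol.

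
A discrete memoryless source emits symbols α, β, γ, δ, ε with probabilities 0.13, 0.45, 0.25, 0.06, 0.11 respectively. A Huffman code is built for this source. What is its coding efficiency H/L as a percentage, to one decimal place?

98.8%

Entropy H = −Σ p log₂ p ≈ 1.9949 bits.
Huffman merges: 3/50+11/100→17/100; 13/100+17/100→3/10; 1/4+3/10→11/20; 9/20+11/20→1. L = 101/50 ≈ 2.0200.
Efficiency = H/L = 1.9949/2.0200 = 98.8%.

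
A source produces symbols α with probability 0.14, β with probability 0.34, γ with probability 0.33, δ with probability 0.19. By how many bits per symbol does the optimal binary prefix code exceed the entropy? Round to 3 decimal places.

0.081 bits

Entropy H = −Σ p log₂ p ≈ 1.9093 bits.
Huffman merges: 7/50+19/100→33/100; 33/100+33/100→33/50; 17/50+33/50→1. L = 199/100 ≈ 1.9900.
L − H = 1.9900 − 1.9093 = 0.081 bits.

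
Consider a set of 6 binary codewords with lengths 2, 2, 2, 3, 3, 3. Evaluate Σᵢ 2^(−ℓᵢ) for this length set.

1.125

With common denominator 2^3 = 8: Σ 2^(−ℓᵢ) = 2/8 + 2/8 + 2/8 + 1/8 + 1/8 + 1/8 = 9/8 = 1.125.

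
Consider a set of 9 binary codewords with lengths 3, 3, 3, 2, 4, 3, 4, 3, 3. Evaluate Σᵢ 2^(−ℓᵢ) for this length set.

1.125

With common denominator 2^4 = 16: Σ 2^(−ℓᵢ) = 2/16 + 2/16 + 2/16 + 4/16 + 1/16 + 2/16 + 1/16 + 2/16 + 2/16 = 18/16 = 1.125.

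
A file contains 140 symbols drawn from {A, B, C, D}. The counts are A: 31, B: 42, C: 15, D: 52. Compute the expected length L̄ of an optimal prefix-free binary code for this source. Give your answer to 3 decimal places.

Probabilities are the counts divided by 140.
Repeatedly combine the two least-probable nodes; the expected code length is the sum of the merged weights.
merge 3/28 + 31/140 → 23/70
merge 3/10 + 23/70 → 22/35
merge 13/35 + 22/35 → 1
L = 23/70 + 22/35 + 1 = 137/70 ≈ 1.957 bits/symbol.

1.957 bits/symbol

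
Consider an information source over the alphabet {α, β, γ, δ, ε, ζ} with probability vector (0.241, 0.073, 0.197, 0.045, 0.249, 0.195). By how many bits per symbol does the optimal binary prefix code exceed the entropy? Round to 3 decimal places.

0.038 bits

Entropy H = −Σ p log₂ p ≈ 2.3928 bits.
Huffman merges: 9/200+73/1000→59/500; 59/500+39/200→313/1000; 197/1000+241/1000→219/500; 249/1000+313/1000→281/500; 219/500+281/500→1. L = 2431/1000 ≈ 2.4310.
L − H = 2.4310 − 2.3928 = 0.038 bits.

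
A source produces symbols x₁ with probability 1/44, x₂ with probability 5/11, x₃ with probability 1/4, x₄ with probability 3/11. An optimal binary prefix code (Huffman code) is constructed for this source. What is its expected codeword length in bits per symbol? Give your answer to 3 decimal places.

Repeatedly combine the two least-probable nodes; the expected code length is the sum of the merged weights.
merge 1/44 + 1/4 → 3/11
merge 3/11 + 3/11 → 6/11
merge 5/11 + 6/11 → 1
L = 3/11 + 6/11 + 1 = 20/11 ≈ 1.818 bits/symbol.

1.818 bits/symbol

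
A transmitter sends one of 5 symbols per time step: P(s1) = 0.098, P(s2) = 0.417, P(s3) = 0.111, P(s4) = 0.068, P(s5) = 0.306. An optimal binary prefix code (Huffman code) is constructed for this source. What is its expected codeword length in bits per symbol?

2.026 bits/symbol

Repeatedly combine the two least-probable nodes; the expected code length is the sum of the merged weights.
merge 17/250 + 49/500 → 83/500
merge 111/1000 + 83/500 → 277/1000
merge 277/1000 + 153/500 → 583/1000
merge 417/1000 + 583/1000 → 1
L = 83/500 + 277/1000 + 583/1000 + 1 = 1013/500 = 2.026 bits/symbol.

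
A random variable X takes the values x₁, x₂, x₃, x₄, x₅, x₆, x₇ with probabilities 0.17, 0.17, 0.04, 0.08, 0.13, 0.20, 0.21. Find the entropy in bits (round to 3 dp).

2.666 bits

H = −Σ pᵢ log₂ pᵢ.
−0.17·log₂(0.17) = 0.4346
−0.17·log₂(0.17) = 0.4346
−0.04·log₂(0.04) = 0.1858
−0.08·log₂(0.08) = 0.2915
−0.13·log₂(0.13) = 0.3826
−0.20·log₂(0.20) = 0.4644
−0.21·log₂(0.21) = 0.4728
Sum ≈ 2.6663 → 2.666 bits.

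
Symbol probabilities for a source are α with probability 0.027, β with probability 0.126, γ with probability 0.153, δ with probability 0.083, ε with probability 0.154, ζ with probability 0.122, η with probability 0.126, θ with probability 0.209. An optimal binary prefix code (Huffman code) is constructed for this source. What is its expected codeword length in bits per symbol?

Repeatedly combine the two least-probable nodes; the expected code length is the sum of the merged weights.
merge 27/1000 + 83/1000 → 11/100
merge 11/100 + 61/500 → 29/125
merge 63/500 + 63/500 → 63/250
merge 153/1000 + 77/500 → 307/1000
merge 209/1000 + 29/125 → 441/1000
merge 63/250 + 307/1000 → 559/1000
merge 441/1000 + 559/1000 → 1
L = 11/100 + 29/125 + 63/250 + 307/1000 + 441/1000 + 559/1000 + 1 = 2901/1000 = 2.901 bits/symbol.

2.901 bits/symbol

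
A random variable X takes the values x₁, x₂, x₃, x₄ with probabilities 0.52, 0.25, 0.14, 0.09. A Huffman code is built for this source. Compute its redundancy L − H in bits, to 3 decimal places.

Entropy H = −Σ p log₂ p ≈ 1.7003 bits.
Huffman merges: 9/100+7/50→23/100; 23/100+1/4→12/25; 12/25+13/25→1. L = 171/100 ≈ 1.7100.
L − H = 1.7100 − 1.7003 = 0.010 bits.

0.010 bits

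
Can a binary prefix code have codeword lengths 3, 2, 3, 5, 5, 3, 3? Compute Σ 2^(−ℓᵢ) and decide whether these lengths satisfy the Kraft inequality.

0.8125; yes

With common denominator 2^5 = 32: Σ 2^(−ℓᵢ) = 4/32 + 8/32 + 4/32 + 1/32 + 1/32 + 4/32 + 4/32 = 26/32 = 0.8125.
Kraft's inequality requires Σ ≤ 1; here Σ = 0.8125 ≤ 1, so such a prefix code exists.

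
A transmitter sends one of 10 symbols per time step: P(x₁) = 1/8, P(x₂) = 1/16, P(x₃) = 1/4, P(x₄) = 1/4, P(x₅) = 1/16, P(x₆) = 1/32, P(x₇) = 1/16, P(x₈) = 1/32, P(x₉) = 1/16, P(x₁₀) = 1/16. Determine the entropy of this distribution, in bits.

Each probability is a power of 1/2, so log₂(1/p) is an integer.
H = Σ p·log₂(1/p) = 1/8·3 + 1/16·4 + 1/4·2 + 1/4·2 + 1/16·4 + 1/32·5 + 1/16·4 + 1/32·5 + 1/16·4 + 1/16·4 = 2.9375 bits.

2.9375 bits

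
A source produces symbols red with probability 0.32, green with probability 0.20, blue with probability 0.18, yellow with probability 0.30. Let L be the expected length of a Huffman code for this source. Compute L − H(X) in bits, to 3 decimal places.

0.043 bits

Entropy H = −Σ p log₂ p ≈ 1.9568 bits.
Huffman merges: 9/50+1/5→19/50; 3/10+8/25→31/50; 19/50+31/50→1. L = 2 ≈ 2.0000.
L − H = 2.0000 − 1.9568 = 0.043 bits.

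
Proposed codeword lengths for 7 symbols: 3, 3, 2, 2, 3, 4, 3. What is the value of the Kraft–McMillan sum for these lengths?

1.0625

With common denominator 2^4 = 16: Σ 2^(−ℓᵢ) = 2/16 + 2/16 + 4/16 + 4/16 + 2/16 + 1/16 + 2/16 = 17/16 = 1.0625.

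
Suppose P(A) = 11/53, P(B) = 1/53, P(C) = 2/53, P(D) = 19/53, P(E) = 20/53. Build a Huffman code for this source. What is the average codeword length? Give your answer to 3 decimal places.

Repeatedly combine the two least-probable nodes; the expected code length is the sum of the merged weights.
merge 1/53 + 2/53 → 3/53
merge 3/53 + 11/53 → 14/53
merge 14/53 + 19/53 → 33/53
merge 20/53 + 33/53 → 1
L = 3/53 + 14/53 + 33/53 + 1 = 103/53 ≈ 1.943 bits/symbol.

1.943 bits/symbol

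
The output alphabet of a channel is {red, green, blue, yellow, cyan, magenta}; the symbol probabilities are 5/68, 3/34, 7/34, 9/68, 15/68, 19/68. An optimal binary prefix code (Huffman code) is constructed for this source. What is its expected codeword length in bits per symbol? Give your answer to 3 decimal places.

2.456 bits/symbol

Repeatedly combine the two least-probable nodes; the expected code length is the sum of the merged weights.
merge 5/68 + 3/34 → 11/68
merge 9/68 + 11/68 → 5/17
merge 7/34 + 15/68 → 29/68
merge 19/68 + 5/17 → 39/68
merge 29/68 + 39/68 → 1
L = 11/68 + 5/17 + 29/68 + 39/68 + 1 = 167/68 ≈ 2.456 bits/symbol.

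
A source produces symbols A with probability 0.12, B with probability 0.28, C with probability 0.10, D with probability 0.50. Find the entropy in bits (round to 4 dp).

H = −Σ pᵢ log₂ pᵢ.
−0.12·log₂(0.12) = 0.3671
−0.28·log₂(0.28) = 0.5142
−0.10·log₂(0.10) = 0.3322
−0.50·log₂(0.50) = 0.5000
Sum ≈ 1.7135 → 1.7135 bits.

1.7135 bits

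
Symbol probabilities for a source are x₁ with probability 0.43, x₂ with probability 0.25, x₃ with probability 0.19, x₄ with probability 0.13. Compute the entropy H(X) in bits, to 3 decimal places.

H = −Σ pᵢ log₂ pᵢ.
−0.43·log₂(0.43) = 0.5236
−0.25·log₂(0.25) = 0.5000
−0.19·log₂(0.19) = 0.4552
−0.13·log₂(0.13) = 0.3826
Sum ≈ 1.8614 → 1.861 bits.

1.861 bits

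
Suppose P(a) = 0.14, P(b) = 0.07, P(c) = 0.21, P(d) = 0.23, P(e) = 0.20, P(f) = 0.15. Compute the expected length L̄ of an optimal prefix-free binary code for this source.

Repeatedly combine the two least-probable nodes; the expected code length is the sum of the merged weights.
merge 7/100 + 7/50 → 21/100
merge 3/20 + 1/5 → 7/20
merge 21/100 + 21/100 → 21/50
merge 23/100 + 7/20 → 29/50
merge 21/50 + 29/50 → 1
L = 21/100 + 7/20 + 21/50 + 29/50 + 1 = 64/25 = 2.56 bits/symbol.

2.56 bits/symbol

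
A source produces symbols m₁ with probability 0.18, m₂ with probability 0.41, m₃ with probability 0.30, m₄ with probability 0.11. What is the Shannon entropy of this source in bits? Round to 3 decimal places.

1.844 bits

H = −Σ pᵢ log₂ pᵢ.
−0.18·log₂(0.18) = 0.4453
−0.41·log₂(0.41) = 0.5274
−0.30·log₂(0.30) = 0.5211
−0.11·log₂(0.11) = 0.3503
Sum ≈ 1.8441 → 1.844 bits.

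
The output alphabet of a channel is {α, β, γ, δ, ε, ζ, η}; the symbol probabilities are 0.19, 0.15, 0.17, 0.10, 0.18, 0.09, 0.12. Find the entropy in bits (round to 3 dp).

H = −Σ pᵢ log₂ pᵢ.
−0.19·log₂(0.19) = 0.4552
−0.15·log₂(0.15) = 0.4105
−0.17·log₂(0.17) = 0.4346
−0.10·log₂(0.10) = 0.3322
−0.18·log₂(0.18) = 0.4453
−0.09·log₂(0.09) = 0.3127
−0.12·log₂(0.12) = 0.3671
Sum ≈ 2.7576 → 2.758 bits.

2.758 bits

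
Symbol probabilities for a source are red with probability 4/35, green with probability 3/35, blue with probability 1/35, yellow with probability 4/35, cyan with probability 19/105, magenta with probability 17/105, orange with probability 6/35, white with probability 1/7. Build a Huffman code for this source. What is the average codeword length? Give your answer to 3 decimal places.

2.933 bits/symbol

Repeatedly combine the two least-probable nodes; the expected code length is the sum of the merged weights.
merge 1/35 + 3/35 → 4/35
merge 4/35 + 4/35 → 8/35
merge 4/35 + 1/7 → 9/35
merge 17/105 + 6/35 → 1/3
merge 19/105 + 8/35 → 43/105
merge 9/35 + 1/3 → 62/105
merge 43/105 + 62/105 → 1
L = 4/35 + 8/35 + 9/35 + 1/3 + 43/105 + 62/105 + 1 = 44/15 ≈ 2.933 bits/symbol.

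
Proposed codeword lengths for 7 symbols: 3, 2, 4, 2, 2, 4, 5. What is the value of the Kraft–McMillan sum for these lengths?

1.03125

With common denominator 2^5 = 32: Σ 2^(−ℓᵢ) = 4/32 + 8/32 + 2/32 + 8/32 + 8/32 + 2/32 + 1/32 = 33/32 = 1.03125.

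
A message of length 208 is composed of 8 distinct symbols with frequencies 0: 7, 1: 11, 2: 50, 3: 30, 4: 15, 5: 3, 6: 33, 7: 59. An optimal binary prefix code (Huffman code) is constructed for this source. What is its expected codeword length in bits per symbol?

Probabilities are the counts divided by 208.
Repeatedly combine the two least-probable nodes; the expected code length is the sum of the merged weights.
merge 3/208 + 7/208 → 5/104
merge 5/104 + 11/208 → 21/208
merge 15/208 + 21/208 → 9/52
merge 15/104 + 33/208 → 63/208
merge 9/52 + 25/104 → 43/104
merge 59/208 + 63/208 → 61/104
merge 43/104 + 61/104 → 1
L = 5/104 + 21/208 + 9/52 + 63/208 + 43/104 + 61/104 + 1 = 21/8 = 2.625 bits/symbol.

2.625 bits/symbol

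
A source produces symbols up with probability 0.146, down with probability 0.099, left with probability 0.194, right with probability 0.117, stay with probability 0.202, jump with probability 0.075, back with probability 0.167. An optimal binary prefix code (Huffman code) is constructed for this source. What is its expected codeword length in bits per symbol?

Repeatedly combine the two least-probable nodes; the expected code length is the sum of the merged weights.
merge 3/40 + 99/1000 → 87/500
merge 117/1000 + 73/500 → 263/1000
merge 167/1000 + 87/500 → 341/1000
merge 97/500 + 101/500 → 99/250
merge 263/1000 + 341/1000 → 151/250
merge 99/250 + 151/250 → 1
L = 87/500 + 263/1000 + 341/1000 + 99/250 + 151/250 + 1 = 1389/500 = 2.778 bits/symbol.

2.778 bits/symbol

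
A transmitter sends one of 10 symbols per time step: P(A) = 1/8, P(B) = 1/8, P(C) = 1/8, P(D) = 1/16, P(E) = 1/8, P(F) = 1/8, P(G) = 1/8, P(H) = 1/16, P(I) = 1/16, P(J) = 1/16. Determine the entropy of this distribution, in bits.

Each probability is a power of 1/2, so log₂(1/p) is an integer.
H = Σ p·log₂(1/p) = 1/8·3 + 1/8·3 + 1/8·3 + 1/16·4 + 1/8·3 + 1/8·3 + 1/8·3 + 1/16·4 + 1/16·4 + 1/16·4 = 3.25 bits.

3.25 bits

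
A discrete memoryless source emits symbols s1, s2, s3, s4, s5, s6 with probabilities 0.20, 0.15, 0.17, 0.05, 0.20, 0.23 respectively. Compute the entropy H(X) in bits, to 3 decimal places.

H = −Σ pᵢ log₂ pᵢ.
−0.20·log₂(0.20) = 0.4644
−0.15·log₂(0.15) = 0.4105
−0.17·log₂(0.17) = 0.4346
−0.05·log₂(0.05) = 0.2161
−0.20·log₂(0.20) = 0.4644
−0.23·log₂(0.23) = 0.4877
Sum ≈ 2.4777 → 2.478 bits.

2.478 bits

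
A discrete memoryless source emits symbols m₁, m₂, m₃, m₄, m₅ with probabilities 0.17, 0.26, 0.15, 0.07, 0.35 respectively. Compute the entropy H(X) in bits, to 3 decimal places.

2.149 bits

H = −Σ pᵢ log₂ pᵢ.
−0.17·log₂(0.17) = 0.4346
−0.26·log₂(0.26) = 0.5053
−0.15·log₂(0.15) = 0.4105
−0.07·log₂(0.07) = 0.2686
−0.35·log₂(0.35) = 0.5301
Sum ≈ 2.1491 → 2.149 bits.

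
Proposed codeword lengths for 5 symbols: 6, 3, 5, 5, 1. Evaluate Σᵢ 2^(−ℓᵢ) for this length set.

0.703125

With common denominator 2^6 = 64: Σ 2^(−ℓᵢ) = 1/64 + 8/64 + 2/64 + 2/64 + 32/64 = 45/64 = 0.703125.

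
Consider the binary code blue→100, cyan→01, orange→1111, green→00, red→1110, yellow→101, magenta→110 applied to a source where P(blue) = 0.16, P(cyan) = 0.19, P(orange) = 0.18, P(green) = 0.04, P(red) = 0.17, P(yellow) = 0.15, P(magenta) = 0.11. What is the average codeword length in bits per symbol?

L̄ = Σ pᵢ·ℓᵢ = 0.16·3 + 0.19·2 + 0.18·4 + 0.04·2 + 0.17·4 + 0.15·3 + 0.11·3 = 3.12 bits/symbol.

3.12 bits/symbol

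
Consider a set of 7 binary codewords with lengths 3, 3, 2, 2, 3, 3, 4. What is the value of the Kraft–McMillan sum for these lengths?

With common denominator 2^4 = 16: Σ 2^(−ℓᵢ) = 2/16 + 2/16 + 4/16 + 4/16 + 2/16 + 2/16 + 1/16 = 17/16 = 1.0625.

1.0625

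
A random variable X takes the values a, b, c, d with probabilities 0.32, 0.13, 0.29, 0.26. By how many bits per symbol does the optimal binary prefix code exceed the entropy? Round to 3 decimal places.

0.068 bits

Entropy H = −Σ p log₂ p ≈ 1.9319 bits.
Huffman merges: 13/100+13/50→39/100; 29/100+8/25→61/100; 39/100+61/100→1. L = 2 ≈ 2.0000.
L − H = 2.0000 − 1.9319 = 0.068 bits.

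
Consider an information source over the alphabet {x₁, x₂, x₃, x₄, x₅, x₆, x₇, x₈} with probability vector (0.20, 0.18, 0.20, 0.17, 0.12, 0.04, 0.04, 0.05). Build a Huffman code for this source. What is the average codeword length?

2.81 bits/symbol

Repeatedly combine the two least-probable nodes; the expected code length is the sum of the merged weights.
merge 1/25 + 1/25 → 2/25
merge 1/20 + 2/25 → 13/100
merge 3/25 + 13/100 → 1/4
merge 17/100 + 9/50 → 7/20
merge 1/5 + 1/5 → 2/5
merge 1/4 + 7/20 → 3/5
merge 2/5 + 3/5 → 1
L = 2/25 + 13/100 + 1/4 + 7/20 + 2/5 + 3/5 + 1 = 281/100 = 2.81 bits/symbol.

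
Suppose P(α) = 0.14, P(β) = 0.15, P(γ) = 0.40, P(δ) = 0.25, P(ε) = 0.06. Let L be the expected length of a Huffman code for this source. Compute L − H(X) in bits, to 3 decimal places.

Entropy H = −Σ p log₂ p ≈ 2.0800 bits.
Huffman merges: 3/50+7/50→1/5; 3/20+1/5→7/20; 1/4+7/20→3/5; 2/5+3/5→1. L = 43/20 ≈ 2.1500.
L − H = 2.1500 − 2.0800 = 0.070 bits.

0.070 bits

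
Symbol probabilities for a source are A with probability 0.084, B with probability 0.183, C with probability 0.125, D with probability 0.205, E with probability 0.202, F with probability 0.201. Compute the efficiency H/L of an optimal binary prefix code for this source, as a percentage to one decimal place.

Entropy H = −Σ p log₂ p ≈ 2.5236 bits.
Huffman merges: 21/250+1/8→209/1000; 183/1000+201/1000→48/125; 101/500+41/200→407/1000; 209/1000+48/125→593/1000; 407/1000+593/1000→1. L = 2593/1000 ≈ 2.5930.
Efficiency = H/L = 2.5236/2.5930 = 97.3%.

97.3%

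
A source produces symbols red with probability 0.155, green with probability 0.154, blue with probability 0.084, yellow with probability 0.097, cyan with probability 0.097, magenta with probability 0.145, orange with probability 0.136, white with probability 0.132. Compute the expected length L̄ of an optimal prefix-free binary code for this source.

Repeatedly combine the two least-probable nodes; the expected code length is the sum of the merged weights.
merge 21/250 + 97/1000 → 181/1000
merge 97/1000 + 33/250 → 229/1000
merge 17/125 + 29/200 → 281/1000
merge 77/500 + 31/200 → 309/1000
merge 181/1000 + 229/1000 → 41/100
merge 281/1000 + 309/1000 → 59/100
merge 41/100 + 59/100 → 1
L = 181/1000 + 229/1000 + 281/1000 + 309/1000 + 41/100 + 59/100 + 1 = 3 bits/symbol.

3 bits/symbol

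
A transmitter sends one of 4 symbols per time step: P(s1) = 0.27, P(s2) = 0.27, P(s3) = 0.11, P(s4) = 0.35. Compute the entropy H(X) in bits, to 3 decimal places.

H = −Σ pᵢ log₂ pᵢ.
−0.27·log₂(0.27) = 0.5100
−0.27·log₂(0.27) = 0.5100
−0.11·log₂(0.11) = 0.3503
−0.35·log₂(0.35) = 0.5301
Sum ≈ 1.9004 → 1.900 bits.

1.900 bits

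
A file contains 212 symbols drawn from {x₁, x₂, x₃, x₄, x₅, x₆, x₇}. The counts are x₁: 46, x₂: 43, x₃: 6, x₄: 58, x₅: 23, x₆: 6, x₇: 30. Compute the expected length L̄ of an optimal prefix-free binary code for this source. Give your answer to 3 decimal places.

2.528 bits/symbol

Probabilities are the counts divided by 212.
Repeatedly combine the two least-probable nodes; the expected code length is the sum of the merged weights.
merge 3/106 + 3/106 → 3/53
merge 3/53 + 23/212 → 35/212
merge 15/106 + 35/212 → 65/212
merge 43/212 + 23/106 → 89/212
merge 29/106 + 65/212 → 123/212
merge 89/212 + 123/212 → 1
L = 3/53 + 35/212 + 65/212 + 89/212 + 123/212 + 1 = 134/53 ≈ 2.528 bits/symbol.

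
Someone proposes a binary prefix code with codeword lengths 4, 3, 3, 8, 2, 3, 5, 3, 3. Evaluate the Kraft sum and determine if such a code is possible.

0.97265625; yes

With common denominator 2^8 = 256: Σ 2^(−ℓᵢ) = 16/256 + 32/256 + 32/256 + 1/256 + 64/256 + 32/256 + 8/256 + 32/256 + 32/256 = 249/256 = 0.97265625.
Kraft's inequality requires Σ ≤ 1; here Σ = 0.97265625 ≤ 1, so such a prefix code exists.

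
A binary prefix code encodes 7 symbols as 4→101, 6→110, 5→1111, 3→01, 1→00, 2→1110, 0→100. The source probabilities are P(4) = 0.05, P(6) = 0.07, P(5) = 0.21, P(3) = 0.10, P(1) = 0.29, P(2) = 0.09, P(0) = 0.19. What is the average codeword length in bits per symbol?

L̄ = Σ pᵢ·ℓᵢ = 0.05·3 + 0.07·3 + 0.21·4 + 0.10·2 + 0.29·2 + 0.09·4 + 0.19·3 = 2.91 bits/symbol.

2.91 bits/symbol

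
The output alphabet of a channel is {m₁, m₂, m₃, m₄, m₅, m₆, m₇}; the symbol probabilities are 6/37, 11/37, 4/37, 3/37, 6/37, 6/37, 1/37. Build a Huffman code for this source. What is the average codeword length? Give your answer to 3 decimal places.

2.649 bits/symbol

Repeatedly combine the two least-probable nodes; the expected code length is the sum of the merged weights.
merge 1/37 + 3/37 → 4/37
merge 4/37 + 4/37 → 8/37
merge 6/37 + 6/37 → 12/37
merge 6/37 + 8/37 → 14/37
merge 11/37 + 12/37 → 23/37
merge 14/37 + 23/37 → 1
L = 4/37 + 8/37 + 12/37 + 14/37 + 23/37 + 1 = 98/37 ≈ 2.649 bits/symbol.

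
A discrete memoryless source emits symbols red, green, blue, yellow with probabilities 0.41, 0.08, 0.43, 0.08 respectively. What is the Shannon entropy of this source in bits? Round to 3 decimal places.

H = −Σ pᵢ log₂ pᵢ.
−0.41·log₂(0.41) = 0.5274
−0.08·log₂(0.08) = 0.2915
−0.43·log₂(0.43) = 0.5236
−0.08·log₂(0.08) = 0.2915
Sum ≈ 1.6340 → 1.634 bits.

1.634 bits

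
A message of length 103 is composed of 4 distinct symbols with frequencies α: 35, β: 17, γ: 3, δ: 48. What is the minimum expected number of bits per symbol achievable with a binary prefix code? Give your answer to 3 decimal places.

Probabilities are the counts divided by 103.
Repeatedly combine the two least-probable nodes; the expected code length is the sum of the merged weights.
merge 3/103 + 17/103 → 20/103
merge 20/103 + 35/103 → 55/103
merge 48/103 + 55/103 → 1
L = 20/103 + 55/103 + 1 = 178/103 ≈ 1.728 bits/symbol.

1.728 bits/symbol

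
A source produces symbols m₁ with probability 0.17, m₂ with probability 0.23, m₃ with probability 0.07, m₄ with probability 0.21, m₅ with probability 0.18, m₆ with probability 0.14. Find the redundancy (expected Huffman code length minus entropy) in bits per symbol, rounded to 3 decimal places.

0.054 bits

Entropy H = −Σ p log₂ p ≈ 2.5061 bits.
Huffman merges: 7/100+7/50→21/100; 17/100+9/50→7/20; 21/100+21/100→21/50; 23/100+7/20→29/50; 21/50+29/50→1. L = 64/25 ≈ 2.5600.
L − H = 2.5600 − 2.5061 = 0.054 bits.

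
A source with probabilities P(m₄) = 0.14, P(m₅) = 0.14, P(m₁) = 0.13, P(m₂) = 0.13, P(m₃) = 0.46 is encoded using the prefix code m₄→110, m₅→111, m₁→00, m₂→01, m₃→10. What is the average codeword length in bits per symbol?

L̄ = Σ pᵢ·ℓᵢ = 0.14·3 + 0.14·3 + 0.13·2 + 0.13·2 + 0.46·2 = 2.28 bits/symbol.

2.28 bits/symbol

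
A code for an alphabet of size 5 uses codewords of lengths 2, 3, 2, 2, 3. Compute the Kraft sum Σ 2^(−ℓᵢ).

With common denominator 2^3 = 8: Σ 2^(−ℓᵢ) = 2/8 + 1/8 + 2/8 + 2/8 + 1/8 = 8/8 = 1.

1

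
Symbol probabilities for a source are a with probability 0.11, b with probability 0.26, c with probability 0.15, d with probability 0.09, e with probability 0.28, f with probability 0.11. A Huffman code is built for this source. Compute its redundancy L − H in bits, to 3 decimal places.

Entropy H = −Σ p log₂ p ≈ 2.4433 bits.
Huffman merges: 9/100+11/100→1/5; 11/100+3/20→13/50; 1/5+13/50→23/50; 13/50+7/25→27/50; 23/50+27/50→1. L = 123/50 ≈ 2.4600.
L − H = 2.4600 − 2.4433 = 0.017 bits.

0.017 bits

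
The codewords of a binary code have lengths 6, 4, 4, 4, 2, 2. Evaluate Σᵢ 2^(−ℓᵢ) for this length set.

With common denominator 2^6 = 64: Σ 2^(−ℓᵢ) = 1/64 + 4/64 + 4/64 + 4/64 + 16/64 + 16/64 = 45/64 = 0.703125.

0.703125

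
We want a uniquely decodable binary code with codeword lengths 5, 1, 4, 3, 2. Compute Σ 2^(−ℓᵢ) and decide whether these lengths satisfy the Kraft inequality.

With common denominator 2^5 = 32: Σ 2^(−ℓᵢ) = 1/32 + 16/32 + 2/32 + 4/32 + 8/32 = 31/32 = 0.96875.
Kraft's inequality requires Σ ≤ 1; here Σ = 0.96875 ≤ 1, so such a prefix code exists.

0.96875; yes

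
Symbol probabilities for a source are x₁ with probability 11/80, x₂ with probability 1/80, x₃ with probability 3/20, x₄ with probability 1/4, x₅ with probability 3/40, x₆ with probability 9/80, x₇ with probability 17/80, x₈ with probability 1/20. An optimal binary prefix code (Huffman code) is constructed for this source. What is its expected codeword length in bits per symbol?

2.7375 bits/symbol

Repeatedly combine the two least-probable nodes; the expected code length is the sum of the merged weights.
merge 1/80 + 1/20 → 1/16
merge 1/16 + 3/40 → 11/80
merge 9/80 + 11/80 → 1/4
merge 11/80 + 3/20 → 23/80
merge 17/80 + 1/4 → 37/80
merge 1/4 + 23/80 → 43/80
merge 37/80 + 43/80 → 1
L = 1/16 + 11/80 + 1/4 + 23/80 + 37/80 + 43/80 + 1 = 219/80 = 2.7375 bits/symbol.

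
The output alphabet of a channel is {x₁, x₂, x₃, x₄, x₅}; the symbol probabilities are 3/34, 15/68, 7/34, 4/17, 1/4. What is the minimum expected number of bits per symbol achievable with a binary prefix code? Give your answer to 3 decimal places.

Repeatedly combine the two least-probable nodes; the expected code length is the sum of the merged weights.
merge 3/34 + 7/34 → 5/17
merge 15/68 + 4/17 → 31/68
merge 1/4 + 5/17 → 37/68
merge 31/68 + 37/68 → 1
L = 5/17 + 31/68 + 37/68 + 1 = 39/17 ≈ 2.294 bits/symbol.

2.294 bits/symbol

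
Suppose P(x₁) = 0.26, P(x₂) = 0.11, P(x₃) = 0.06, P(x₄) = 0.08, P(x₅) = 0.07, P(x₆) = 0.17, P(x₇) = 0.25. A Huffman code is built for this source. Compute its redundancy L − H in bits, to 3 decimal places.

0.026 bits

Entropy H = −Σ p log₂ p ≈ 2.5938 bits.
Huffman merges: 3/50+7/100→13/100; 2/25+11/100→19/100; 13/100+17/100→3/10; 19/100+1/4→11/25; 13/50+3/10→14/25; 11/25+14/25→1. L = 131/50 ≈ 2.6200.
L − H = 2.6200 − 2.5938 = 0.026 bits.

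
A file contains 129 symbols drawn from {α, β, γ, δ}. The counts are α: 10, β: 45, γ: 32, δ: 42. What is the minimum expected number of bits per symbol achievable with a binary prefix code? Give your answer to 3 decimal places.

Probabilities are the counts divided by 129.
Repeatedly combine the two least-probable nodes; the expected code length is the sum of the merged weights.
merge 10/129 + 32/129 → 14/43
merge 14/43 + 14/43 → 28/43
merge 15/43 + 28/43 → 1
L = 14/43 + 28/43 + 1 = 85/43 ≈ 1.977 bits/symbol.

1.977 bits/symbol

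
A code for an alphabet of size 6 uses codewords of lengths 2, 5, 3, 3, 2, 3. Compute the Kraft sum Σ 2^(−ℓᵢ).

With common denominator 2^5 = 32: Σ 2^(−ℓᵢ) = 8/32 + 1/32 + 4/32 + 4/32 + 8/32 + 4/32 = 29/32 = 0.90625.

0.90625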